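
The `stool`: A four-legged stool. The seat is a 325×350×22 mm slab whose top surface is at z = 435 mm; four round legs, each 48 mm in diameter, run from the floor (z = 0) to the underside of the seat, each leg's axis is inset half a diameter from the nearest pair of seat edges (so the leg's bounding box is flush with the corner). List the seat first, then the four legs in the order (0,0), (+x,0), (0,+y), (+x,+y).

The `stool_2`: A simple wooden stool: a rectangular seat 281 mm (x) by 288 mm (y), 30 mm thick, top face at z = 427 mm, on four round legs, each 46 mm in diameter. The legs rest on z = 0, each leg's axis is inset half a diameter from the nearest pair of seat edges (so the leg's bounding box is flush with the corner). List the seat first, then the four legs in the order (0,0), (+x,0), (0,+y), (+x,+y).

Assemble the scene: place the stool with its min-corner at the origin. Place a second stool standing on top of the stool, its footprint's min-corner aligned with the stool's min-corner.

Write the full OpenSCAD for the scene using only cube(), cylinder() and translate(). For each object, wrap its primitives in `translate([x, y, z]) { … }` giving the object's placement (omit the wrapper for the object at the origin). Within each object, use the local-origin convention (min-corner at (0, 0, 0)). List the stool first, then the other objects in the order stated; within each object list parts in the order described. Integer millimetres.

translate([0, 0, 413]) cube([325, 350, 22]);
translate([24, 24, 0]) cylinder(h = 413, r = 24);
translate([301, 24, 0]) cylinder(h = 413, r = 24);
translate([24, 326, 0]) cylinder(h = 413, r = 24);
translate([301, 326, 0]) cylinder(h = 413, r = 24);
translate([0, 0, 435]) {
  translate([0, 0, 397]) cube([281, 288, 30]);
  translate([23, 23, 0]) cylinder(h = 397, r = 23);
  translate([258, 23, 0]) cylinder(h = 397, r = 23);
  translate([23, 265, 0]) cylinder(h = 397, r = 23);
  translate([258, 265, 0]) cylinder(h = 397, r = 23);
}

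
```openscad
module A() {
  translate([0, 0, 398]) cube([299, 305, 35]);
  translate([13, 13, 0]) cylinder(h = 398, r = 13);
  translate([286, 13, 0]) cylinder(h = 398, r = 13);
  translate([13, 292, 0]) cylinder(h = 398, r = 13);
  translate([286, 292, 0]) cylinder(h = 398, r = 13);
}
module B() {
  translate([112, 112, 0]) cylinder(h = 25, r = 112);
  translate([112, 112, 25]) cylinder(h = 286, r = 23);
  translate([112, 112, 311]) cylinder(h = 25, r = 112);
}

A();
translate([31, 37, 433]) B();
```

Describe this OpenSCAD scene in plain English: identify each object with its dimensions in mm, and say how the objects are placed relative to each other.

A is a simple wooden stool: a rectangular seat 299 mm (x) by 305 mm (y), 35 mm thick, top face at z = 433 mm, on four round legs, each 26 mm in diameter. The legs rest on z = 0, each leg's axis is inset half a diameter from the nearest pair of seat edges (so the leg's bounding box is flush with the corner).

B is a spool: two coaxial disc flanges of radius 112 mm and thickness 25 mm, joined by a core cylinder of radius 23 mm and height 286 mm. The lower flange rests on z = 0 and the three cylinders share a vertical axis.

The spool is on top of the stool.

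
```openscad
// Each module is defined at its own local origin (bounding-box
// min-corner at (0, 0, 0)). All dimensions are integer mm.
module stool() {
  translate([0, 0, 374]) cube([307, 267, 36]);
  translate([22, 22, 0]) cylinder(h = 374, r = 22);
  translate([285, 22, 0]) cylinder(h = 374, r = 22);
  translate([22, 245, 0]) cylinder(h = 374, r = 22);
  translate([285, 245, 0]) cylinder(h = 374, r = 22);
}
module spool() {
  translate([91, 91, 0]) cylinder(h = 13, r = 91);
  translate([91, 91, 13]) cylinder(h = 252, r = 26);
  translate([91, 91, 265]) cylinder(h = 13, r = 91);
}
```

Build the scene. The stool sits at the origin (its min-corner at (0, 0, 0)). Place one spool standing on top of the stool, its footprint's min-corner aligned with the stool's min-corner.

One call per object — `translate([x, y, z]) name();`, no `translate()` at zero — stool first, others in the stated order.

stool();
translate([0, 0, 410]) spool();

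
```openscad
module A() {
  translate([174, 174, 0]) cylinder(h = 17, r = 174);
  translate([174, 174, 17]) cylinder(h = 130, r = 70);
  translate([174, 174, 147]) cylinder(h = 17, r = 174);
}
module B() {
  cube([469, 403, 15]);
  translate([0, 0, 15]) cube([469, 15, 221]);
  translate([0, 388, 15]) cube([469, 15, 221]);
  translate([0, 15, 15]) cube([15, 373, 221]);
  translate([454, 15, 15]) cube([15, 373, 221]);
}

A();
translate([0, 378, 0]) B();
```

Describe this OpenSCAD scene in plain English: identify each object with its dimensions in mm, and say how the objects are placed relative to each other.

A is a spool: two coaxial disc flanges of radius 174 mm and thickness 17 mm, joined by a core cylinder of radius 70 mm and height 130 mm. The lower flange rests on z = 0 and the three cylinders share a vertical axis.

B is an open storage box with external size 469×403×236 mm and wall thickness 15 mm (the base is also 15 mm thick). The base covers the whole footprint; the four walls stand on the base, with the y-facing walls full-width and the x-facing walls fitting between their inner faces.

The open box is on the floor beside the spool on its +y side.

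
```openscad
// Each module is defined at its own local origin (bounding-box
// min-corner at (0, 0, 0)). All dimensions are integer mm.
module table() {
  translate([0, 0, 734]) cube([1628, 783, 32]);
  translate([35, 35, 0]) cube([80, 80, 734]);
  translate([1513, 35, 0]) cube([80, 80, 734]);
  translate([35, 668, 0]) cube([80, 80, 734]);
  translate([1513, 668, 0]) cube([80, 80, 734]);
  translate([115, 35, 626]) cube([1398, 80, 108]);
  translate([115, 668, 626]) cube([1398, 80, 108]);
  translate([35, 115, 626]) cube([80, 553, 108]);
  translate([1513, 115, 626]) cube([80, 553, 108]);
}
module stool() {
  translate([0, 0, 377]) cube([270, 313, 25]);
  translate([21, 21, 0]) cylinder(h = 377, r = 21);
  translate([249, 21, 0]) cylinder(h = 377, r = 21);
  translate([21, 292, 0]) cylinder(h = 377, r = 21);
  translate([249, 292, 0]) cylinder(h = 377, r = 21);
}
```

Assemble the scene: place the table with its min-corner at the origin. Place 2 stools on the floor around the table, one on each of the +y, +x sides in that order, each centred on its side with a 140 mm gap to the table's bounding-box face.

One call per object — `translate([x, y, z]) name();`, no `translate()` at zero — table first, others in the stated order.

table();
translate([679, 923, 0]) stool();
translate([1768, 235, 0]) stool();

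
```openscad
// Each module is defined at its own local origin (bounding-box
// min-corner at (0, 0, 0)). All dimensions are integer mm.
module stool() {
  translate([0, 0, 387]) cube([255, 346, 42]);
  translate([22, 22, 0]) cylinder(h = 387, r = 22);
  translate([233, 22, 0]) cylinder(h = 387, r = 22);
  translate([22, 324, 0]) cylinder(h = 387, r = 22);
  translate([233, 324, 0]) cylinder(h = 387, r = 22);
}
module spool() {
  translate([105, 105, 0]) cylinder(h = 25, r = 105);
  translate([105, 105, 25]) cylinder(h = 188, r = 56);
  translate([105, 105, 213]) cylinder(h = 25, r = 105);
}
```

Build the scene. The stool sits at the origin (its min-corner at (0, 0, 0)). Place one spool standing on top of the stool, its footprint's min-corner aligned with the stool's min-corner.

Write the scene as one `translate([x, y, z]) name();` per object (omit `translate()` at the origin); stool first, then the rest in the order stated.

stool();
translate([0, 0, 429]) spool();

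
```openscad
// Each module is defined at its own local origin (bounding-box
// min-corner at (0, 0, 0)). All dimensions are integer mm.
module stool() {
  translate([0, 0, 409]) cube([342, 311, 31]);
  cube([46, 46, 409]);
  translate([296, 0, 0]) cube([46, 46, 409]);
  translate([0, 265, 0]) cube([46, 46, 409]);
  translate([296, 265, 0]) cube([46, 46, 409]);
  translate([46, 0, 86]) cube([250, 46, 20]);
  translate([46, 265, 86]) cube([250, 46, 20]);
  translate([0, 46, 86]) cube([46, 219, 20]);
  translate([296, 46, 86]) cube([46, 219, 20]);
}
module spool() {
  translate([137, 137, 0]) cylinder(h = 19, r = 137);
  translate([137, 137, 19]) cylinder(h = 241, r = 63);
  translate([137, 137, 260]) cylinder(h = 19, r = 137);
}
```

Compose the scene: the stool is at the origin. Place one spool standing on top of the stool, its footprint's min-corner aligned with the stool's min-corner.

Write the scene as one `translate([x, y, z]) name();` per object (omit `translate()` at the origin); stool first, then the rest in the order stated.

stool();
translate([0, 0, 440]) spool();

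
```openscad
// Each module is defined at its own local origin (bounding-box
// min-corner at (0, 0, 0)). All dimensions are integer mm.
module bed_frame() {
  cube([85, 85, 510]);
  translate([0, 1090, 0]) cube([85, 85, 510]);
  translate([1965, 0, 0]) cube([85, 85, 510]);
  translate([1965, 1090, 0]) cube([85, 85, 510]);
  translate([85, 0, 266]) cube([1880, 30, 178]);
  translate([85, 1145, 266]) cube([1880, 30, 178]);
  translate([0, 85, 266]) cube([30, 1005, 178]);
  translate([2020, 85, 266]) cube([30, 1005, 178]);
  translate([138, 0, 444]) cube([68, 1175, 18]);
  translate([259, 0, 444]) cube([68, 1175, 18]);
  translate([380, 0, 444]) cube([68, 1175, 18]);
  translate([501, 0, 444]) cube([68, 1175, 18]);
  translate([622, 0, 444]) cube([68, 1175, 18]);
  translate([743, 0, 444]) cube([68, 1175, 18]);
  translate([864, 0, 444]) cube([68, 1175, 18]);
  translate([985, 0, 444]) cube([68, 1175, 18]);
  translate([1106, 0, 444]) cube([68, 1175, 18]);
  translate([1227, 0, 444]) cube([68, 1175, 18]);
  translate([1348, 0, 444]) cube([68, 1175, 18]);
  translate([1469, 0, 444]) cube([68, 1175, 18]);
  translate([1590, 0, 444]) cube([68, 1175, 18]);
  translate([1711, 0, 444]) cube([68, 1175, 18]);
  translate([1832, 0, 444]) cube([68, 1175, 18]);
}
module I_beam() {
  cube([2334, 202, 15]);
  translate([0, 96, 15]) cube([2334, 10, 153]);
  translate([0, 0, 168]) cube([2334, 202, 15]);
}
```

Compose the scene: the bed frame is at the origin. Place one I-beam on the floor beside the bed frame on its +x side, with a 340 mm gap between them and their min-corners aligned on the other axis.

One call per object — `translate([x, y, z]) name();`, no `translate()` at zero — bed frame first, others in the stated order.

bed_frame();
translate([2390, 0, 0]) I_beam();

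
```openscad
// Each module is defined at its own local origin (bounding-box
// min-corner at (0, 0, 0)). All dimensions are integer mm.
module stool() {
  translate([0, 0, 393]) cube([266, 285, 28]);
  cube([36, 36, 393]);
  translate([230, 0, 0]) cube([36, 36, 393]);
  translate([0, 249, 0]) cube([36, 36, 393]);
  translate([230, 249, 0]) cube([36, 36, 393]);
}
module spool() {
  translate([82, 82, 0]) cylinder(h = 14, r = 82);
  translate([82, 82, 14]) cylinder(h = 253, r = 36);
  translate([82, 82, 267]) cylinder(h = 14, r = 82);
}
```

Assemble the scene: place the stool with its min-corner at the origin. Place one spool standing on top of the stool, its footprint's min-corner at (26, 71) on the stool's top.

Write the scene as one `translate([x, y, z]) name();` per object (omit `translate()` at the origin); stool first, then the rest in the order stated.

stool();
translate([26, 71, 421]) spool();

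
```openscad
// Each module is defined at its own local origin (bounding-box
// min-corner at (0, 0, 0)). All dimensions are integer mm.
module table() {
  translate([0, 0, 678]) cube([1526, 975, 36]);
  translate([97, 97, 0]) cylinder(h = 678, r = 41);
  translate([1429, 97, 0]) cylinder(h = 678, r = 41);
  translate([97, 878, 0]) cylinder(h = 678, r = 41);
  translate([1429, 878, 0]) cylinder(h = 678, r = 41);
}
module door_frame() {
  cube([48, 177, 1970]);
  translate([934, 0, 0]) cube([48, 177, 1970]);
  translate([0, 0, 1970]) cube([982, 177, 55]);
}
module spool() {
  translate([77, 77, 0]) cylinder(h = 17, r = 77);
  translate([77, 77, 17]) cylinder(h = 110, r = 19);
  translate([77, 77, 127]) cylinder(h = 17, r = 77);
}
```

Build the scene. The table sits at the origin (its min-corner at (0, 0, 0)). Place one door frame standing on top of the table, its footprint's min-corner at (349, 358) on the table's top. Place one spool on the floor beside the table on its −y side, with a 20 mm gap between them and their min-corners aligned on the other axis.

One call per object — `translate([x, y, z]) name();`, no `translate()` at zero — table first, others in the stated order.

table();
translate([349, 358, 714]) door_frame();
translate([0, -174, 0]) spool();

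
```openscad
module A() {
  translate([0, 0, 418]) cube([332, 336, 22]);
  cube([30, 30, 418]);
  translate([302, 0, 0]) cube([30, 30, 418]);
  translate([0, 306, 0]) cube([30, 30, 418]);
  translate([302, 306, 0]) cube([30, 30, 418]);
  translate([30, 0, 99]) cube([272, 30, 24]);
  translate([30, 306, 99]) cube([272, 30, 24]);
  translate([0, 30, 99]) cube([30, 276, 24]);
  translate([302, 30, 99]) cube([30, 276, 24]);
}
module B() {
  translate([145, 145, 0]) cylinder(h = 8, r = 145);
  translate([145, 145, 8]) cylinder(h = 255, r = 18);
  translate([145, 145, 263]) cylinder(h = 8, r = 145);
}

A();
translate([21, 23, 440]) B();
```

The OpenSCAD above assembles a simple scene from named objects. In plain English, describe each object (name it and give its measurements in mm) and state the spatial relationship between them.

A is a four-legged stool. The seat is a 332×336×22 mm slab whose top surface is at z = 440 mm; four square legs, each 30×30 mm in cross-section, run from the floor (z = 0) to the underside of the seat, each flush with a corner of the seat. Four stretchers, 30 mm wide and 24 mm tall, connect adjacent legs with their undersides at z = 99 mm, each running between the inner faces of the legs it joins and aligned with the legs' outer faces on the other axis.

B is a spool: two coaxial disc flanges of radius 145 mm and thickness 8 mm, joined by a core cylinder of radius 18 mm and height 255 mm. The lower flange rests on z = 0 and the three cylinders share a vertical axis.

The spool is on top of the stool, centred.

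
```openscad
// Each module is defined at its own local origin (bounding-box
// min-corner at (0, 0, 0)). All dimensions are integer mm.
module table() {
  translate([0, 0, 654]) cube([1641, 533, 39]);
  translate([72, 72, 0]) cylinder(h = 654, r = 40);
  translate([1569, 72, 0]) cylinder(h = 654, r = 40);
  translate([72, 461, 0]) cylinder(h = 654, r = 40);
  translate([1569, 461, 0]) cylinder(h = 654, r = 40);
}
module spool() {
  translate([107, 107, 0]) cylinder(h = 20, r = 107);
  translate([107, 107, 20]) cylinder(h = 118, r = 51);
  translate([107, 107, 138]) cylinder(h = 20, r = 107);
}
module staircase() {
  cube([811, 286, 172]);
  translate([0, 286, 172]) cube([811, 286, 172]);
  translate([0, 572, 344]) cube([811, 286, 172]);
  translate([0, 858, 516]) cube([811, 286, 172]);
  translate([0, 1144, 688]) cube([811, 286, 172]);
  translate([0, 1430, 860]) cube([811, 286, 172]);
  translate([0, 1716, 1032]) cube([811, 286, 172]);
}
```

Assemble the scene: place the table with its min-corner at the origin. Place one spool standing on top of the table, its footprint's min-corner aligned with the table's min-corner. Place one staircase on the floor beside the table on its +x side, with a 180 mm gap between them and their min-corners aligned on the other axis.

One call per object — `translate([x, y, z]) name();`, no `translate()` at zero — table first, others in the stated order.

table();
translate([0, 0, 693]) spool();
translate([1821, 0, 0]) staircase();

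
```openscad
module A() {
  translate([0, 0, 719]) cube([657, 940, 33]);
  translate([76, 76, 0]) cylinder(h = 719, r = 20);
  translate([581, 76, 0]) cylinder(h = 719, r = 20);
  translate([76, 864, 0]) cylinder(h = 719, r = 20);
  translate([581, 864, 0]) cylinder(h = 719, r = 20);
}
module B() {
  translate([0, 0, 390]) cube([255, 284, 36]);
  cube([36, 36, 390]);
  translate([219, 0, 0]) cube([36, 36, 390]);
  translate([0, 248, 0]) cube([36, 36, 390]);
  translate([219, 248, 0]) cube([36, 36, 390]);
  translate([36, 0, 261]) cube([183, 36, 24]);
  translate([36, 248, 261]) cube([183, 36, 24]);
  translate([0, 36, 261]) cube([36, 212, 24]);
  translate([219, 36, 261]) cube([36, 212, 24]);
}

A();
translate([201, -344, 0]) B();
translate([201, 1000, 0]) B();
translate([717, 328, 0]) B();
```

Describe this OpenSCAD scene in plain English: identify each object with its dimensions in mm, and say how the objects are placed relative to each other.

A is a table with a 657×940 mm rectangular top, 33 mm thick, top surface at z = 752 mm, supported by four round legs of 40 mm diameter, each leg's bounding box inset 56 mm from the nearest pair of top edges, running from the floor.

B is a four-legged stool. The seat is 255×284 mm, 36 mm thick, top at z = 426 mm. It stands on four square legs, each 36×36 mm in cross-section, from z = 0 to the seat underside, each flush with a corner of the seat. Four stretchers, 36 mm wide and 24 mm tall, connect adjacent legs with their undersides at z = 261 mm, each running between the inner faces of the legs it joins and aligned with the legs' outer faces on the other axis.

Three stools sit around the table at the −y, +y, +x sides.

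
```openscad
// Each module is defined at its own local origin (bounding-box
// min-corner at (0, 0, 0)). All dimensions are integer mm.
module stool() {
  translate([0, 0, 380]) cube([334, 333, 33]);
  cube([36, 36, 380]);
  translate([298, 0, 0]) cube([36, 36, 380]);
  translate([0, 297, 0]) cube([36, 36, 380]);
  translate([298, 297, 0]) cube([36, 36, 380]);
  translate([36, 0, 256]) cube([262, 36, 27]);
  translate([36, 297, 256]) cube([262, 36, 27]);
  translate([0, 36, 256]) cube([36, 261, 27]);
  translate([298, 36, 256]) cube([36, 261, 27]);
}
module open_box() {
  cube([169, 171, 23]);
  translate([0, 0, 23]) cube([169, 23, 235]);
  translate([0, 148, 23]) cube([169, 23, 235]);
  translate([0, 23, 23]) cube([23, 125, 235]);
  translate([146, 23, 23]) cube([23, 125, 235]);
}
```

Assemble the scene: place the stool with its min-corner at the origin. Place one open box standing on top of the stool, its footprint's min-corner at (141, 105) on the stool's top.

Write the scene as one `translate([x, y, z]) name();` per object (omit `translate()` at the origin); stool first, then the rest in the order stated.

stool();
translate([141, 105, 413]) open_box();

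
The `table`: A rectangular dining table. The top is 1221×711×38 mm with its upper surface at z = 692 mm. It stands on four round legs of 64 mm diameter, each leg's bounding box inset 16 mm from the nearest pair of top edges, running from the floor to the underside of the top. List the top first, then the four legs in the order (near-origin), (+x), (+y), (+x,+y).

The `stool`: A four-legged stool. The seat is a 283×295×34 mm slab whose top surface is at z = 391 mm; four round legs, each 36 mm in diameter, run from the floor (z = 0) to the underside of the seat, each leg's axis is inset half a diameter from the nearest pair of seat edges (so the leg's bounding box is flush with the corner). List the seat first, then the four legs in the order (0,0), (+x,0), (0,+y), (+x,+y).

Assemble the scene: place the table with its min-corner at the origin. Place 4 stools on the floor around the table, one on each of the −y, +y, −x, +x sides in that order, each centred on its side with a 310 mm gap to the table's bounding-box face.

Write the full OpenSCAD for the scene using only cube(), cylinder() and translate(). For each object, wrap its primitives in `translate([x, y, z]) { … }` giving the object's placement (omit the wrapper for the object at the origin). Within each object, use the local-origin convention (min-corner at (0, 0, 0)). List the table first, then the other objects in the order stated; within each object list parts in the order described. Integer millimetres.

translate([0, 0, 654]) cube([1221, 711, 38]);
translate([48, 48, 0]) cylinder(h = 654, r = 32);
translate([1173, 48, 0]) cylinder(h = 654, r = 32);
translate([48, 663, 0]) cylinder(h = 654, r = 32);
translate([1173, 663, 0]) cylinder(h = 654, r = 32);
translate([469, -605, 0]) {
  translate([0, 0, 357]) cube([283, 295, 34]);
  translate([18, 18, 0]) cylinder(h = 357, r = 18);
  translate([265, 18, 0]) cylinder(h = 357, r = 18);
  translate([18, 277, 0]) cylinder(h = 357, r = 18);
  translate([265, 277, 0]) cylinder(h = 357, r = 18);
}
translate([469, 1021, 0]) {
  translate([0, 0, 357]) cube([283, 295, 34]);
  translate([18, 18, 0]) cylinder(h = 357, r = 18);
  translate([265, 18, 0]) cylinder(h = 357, r = 18);
  translate([18, 277, 0]) cylinder(h = 357, r = 18);
  translate([265, 277, 0]) cylinder(h = 357, r = 18);
}
translate([-593, 208, 0]) {
  translate([0, 0, 357]) cube([283, 295, 34]);
  translate([18, 18, 0]) cylinder(h = 357, r = 18);
  translate([265, 18, 0]) cylinder(h = 357, r = 18);
  translate([18, 277, 0]) cylinder(h = 357, r = 18);
  translate([265, 277, 0]) cylinder(h = 357, r = 18);
}
translate([1531, 208, 0]) {
  translate([0, 0, 357]) cube([283, 295, 34]);
  translate([18, 18, 0]) cylinder(h = 357, r = 18);
  translate([265, 18, 0]) cylinder(h = 357, r = 18);
  translate([18, 277, 0]) cylinder(h = 357, r = 18);
  translate([265, 277, 0]) cylinder(h = 357, r = 18);
}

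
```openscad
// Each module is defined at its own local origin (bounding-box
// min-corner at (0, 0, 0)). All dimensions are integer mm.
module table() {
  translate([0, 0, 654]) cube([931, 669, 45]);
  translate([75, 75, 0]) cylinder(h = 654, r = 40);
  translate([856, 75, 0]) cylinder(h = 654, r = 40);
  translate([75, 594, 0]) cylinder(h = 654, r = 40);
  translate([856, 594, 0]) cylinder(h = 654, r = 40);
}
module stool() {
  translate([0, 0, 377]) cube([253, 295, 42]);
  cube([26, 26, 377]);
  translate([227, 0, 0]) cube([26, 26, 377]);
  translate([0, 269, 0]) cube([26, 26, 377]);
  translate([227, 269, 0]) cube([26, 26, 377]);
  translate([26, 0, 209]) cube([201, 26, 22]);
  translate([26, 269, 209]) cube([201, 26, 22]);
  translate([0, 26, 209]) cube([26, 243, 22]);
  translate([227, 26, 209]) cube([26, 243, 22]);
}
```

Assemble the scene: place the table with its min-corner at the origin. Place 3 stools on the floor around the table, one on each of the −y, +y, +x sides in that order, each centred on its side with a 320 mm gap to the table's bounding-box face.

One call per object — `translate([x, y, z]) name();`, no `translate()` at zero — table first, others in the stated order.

table();
translate([339, -615, 0]) stool();
translate([339, 989, 0]) stool();
translate([1251, 187, 0]) stool();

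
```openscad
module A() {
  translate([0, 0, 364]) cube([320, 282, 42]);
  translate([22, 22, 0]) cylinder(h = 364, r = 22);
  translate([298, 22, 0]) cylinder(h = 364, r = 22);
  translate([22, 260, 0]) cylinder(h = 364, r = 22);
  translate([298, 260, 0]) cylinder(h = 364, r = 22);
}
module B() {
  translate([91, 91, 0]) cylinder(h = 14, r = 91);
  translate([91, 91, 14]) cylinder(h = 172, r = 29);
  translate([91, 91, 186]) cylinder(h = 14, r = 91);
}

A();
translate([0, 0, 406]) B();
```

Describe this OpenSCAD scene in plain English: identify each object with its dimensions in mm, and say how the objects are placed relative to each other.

A is a four-legged stool. The seat is a 320×282×42 mm slab whose top surface is at z = 406 mm; four round legs, each 44 mm in diameter, run from the floor (z = 0) to the underside of the seat, each leg's axis is inset half a diameter from the nearest pair of seat edges (so the leg's bounding box is flush with the corner).

B is a spool: two coaxial disc flanges of radius 91 mm and thickness 14 mm, joined by a core cylinder of radius 29 mm and height 172 mm. The lower flange rests on z = 0 and the three cylinders share a vertical axis.

The spool is on top of the stool.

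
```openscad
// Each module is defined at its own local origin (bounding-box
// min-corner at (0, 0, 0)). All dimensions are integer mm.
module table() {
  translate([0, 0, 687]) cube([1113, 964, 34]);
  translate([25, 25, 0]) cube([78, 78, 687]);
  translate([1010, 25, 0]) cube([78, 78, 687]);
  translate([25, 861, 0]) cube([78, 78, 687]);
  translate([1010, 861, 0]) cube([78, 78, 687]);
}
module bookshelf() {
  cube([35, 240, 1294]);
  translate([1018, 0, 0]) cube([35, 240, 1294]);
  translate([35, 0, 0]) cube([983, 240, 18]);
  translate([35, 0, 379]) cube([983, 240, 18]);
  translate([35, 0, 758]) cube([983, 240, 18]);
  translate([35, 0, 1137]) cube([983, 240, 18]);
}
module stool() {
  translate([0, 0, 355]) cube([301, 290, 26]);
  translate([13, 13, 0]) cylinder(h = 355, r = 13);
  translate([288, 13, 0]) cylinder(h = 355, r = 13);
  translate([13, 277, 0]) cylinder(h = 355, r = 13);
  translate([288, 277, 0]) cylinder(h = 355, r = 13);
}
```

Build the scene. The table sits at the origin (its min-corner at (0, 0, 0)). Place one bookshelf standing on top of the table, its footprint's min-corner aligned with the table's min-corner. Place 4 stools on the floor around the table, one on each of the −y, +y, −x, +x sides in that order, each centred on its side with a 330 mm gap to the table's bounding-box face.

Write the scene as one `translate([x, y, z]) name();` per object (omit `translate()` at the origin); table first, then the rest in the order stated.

table();
translate([0, 0, 721]) bookshelf();
translate([406, -620, 0]) stool();
translate([406, 1294, 0]) stool();
translate([-631, 337, 0]) stool();
translate([1443, 337, 0]) stool();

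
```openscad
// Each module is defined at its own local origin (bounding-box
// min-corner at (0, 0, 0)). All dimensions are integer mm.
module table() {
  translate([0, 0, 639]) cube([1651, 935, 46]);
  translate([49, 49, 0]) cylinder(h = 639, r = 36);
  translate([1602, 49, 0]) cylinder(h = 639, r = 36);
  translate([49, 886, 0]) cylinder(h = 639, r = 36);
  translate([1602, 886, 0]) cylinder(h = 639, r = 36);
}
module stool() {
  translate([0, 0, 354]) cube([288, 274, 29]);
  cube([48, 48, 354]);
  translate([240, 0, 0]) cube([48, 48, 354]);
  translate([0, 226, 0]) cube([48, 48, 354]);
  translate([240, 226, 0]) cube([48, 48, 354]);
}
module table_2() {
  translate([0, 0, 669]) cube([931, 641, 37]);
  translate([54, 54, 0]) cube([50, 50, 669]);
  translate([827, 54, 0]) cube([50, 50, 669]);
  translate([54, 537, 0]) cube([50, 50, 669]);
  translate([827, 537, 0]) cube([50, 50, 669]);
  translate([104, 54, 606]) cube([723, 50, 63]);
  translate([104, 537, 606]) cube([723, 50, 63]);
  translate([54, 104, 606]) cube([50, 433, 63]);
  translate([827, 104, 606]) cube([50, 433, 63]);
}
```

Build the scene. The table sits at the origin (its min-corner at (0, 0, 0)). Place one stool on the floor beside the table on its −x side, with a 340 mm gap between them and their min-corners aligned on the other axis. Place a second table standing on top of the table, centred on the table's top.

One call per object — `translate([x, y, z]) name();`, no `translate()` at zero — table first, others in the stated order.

table();
translate([-628, 0, 0]) stool();
translate([360, 147, 685]) table_2();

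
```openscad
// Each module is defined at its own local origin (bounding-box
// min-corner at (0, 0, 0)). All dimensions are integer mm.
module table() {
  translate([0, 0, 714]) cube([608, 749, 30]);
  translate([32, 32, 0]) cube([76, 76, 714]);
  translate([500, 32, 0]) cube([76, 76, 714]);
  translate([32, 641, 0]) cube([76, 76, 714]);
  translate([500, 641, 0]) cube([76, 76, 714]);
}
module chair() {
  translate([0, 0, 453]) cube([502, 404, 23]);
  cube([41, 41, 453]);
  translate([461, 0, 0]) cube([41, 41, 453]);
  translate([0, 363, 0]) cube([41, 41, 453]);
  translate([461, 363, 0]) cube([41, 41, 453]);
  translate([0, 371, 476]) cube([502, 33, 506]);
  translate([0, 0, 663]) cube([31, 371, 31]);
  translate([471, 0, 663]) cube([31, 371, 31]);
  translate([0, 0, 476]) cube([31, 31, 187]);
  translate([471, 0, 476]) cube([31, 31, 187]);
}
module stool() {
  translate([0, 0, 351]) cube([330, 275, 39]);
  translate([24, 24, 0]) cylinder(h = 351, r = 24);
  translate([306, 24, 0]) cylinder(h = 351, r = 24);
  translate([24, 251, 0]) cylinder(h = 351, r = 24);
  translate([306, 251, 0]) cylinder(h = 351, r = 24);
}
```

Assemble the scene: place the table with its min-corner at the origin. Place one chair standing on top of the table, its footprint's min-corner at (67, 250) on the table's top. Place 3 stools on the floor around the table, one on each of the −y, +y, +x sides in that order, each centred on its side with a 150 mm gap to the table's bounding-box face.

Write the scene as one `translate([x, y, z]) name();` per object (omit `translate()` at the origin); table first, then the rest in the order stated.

table();
translate([67, 250, 744]) chair();
translate([139, -425, 0]) stool();
translate([139, 899, 0]) stool();
translate([758, 237, 0]) stool();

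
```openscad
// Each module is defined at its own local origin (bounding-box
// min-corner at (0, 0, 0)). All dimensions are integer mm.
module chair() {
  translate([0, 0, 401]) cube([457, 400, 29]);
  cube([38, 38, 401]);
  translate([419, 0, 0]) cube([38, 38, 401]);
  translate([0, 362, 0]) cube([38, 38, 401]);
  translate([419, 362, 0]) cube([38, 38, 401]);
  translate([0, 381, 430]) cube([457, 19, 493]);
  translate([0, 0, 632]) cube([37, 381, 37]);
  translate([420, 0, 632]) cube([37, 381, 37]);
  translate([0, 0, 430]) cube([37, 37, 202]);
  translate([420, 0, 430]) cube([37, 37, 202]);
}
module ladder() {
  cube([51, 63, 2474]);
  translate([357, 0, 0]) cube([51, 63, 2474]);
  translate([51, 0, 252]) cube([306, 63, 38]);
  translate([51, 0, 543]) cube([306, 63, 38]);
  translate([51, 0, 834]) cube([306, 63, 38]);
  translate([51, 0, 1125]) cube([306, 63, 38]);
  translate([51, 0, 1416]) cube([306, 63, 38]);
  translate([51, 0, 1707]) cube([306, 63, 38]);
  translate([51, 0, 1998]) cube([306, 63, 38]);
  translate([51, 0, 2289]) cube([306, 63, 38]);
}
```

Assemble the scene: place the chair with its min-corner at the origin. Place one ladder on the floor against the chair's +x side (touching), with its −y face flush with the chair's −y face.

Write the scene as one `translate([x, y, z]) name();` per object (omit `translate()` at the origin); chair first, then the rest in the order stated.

chair();
translate([457, 0, 0]) ladder();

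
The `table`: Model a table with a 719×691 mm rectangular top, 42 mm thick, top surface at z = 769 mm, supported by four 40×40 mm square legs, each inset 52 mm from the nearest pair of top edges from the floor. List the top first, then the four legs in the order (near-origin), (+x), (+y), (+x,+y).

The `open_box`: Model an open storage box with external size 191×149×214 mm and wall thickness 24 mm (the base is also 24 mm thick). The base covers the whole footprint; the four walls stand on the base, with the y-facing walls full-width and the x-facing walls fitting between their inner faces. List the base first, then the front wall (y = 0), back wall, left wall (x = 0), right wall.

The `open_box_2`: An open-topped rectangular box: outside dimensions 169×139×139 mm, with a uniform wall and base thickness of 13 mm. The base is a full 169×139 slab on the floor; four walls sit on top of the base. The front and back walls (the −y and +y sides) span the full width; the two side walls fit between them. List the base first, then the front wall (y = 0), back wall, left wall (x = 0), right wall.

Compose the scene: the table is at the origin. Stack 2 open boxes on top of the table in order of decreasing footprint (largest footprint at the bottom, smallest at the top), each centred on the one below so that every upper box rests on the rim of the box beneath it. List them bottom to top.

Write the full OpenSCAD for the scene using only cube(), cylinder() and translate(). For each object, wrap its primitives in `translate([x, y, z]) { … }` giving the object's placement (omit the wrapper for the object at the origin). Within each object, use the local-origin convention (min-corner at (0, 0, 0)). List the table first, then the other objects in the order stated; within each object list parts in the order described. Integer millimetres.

translate([0, 0, 727]) cube([719, 691, 42]);
translate([52, 52, 0]) cube([40, 40, 727]);
translate([627, 52, 0]) cube([40, 40, 727]);
translate([52, 599, 0]) cube([40, 40, 727]);
translate([627, 599, 0]) cube([40, 40, 727]);
translate([264, 271, 769]) {
  cube([191, 149, 24]);
  translate([0, 0, 24]) cube([191, 24, 190]);
  translate([0, 125, 24]) cube([191, 24, 190]);
  translate([0, 24, 24]) cube([24, 101, 190]);
  translate([167, 24, 24]) cube([24, 101, 190]);
}
translate([275, 276, 983]) {
  cube([169, 139, 13]);
  translate([0, 0, 13]) cube([169, 13, 126]);
  translate([0, 126, 13]) cube([169, 13, 126]);
  translate([0, 13, 13]) cube([13, 113, 126]);
  translate([156, 13, 13]) cube([13, 113, 126]);
}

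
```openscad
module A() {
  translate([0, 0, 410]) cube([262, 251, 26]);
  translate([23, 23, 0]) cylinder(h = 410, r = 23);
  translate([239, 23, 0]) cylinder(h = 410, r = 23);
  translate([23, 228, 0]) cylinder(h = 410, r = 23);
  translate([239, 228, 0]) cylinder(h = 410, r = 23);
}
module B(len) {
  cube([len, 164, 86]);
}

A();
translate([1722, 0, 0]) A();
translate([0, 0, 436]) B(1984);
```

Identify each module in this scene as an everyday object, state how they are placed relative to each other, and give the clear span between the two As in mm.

A is a stool. B is a beam. A beam spans the tops of two stools. The clear span between the two stools is 1460 mm.

Second stool starts at x = 1722; first ends at x = 262; clear span = 1722 − 262 = 1460 mm.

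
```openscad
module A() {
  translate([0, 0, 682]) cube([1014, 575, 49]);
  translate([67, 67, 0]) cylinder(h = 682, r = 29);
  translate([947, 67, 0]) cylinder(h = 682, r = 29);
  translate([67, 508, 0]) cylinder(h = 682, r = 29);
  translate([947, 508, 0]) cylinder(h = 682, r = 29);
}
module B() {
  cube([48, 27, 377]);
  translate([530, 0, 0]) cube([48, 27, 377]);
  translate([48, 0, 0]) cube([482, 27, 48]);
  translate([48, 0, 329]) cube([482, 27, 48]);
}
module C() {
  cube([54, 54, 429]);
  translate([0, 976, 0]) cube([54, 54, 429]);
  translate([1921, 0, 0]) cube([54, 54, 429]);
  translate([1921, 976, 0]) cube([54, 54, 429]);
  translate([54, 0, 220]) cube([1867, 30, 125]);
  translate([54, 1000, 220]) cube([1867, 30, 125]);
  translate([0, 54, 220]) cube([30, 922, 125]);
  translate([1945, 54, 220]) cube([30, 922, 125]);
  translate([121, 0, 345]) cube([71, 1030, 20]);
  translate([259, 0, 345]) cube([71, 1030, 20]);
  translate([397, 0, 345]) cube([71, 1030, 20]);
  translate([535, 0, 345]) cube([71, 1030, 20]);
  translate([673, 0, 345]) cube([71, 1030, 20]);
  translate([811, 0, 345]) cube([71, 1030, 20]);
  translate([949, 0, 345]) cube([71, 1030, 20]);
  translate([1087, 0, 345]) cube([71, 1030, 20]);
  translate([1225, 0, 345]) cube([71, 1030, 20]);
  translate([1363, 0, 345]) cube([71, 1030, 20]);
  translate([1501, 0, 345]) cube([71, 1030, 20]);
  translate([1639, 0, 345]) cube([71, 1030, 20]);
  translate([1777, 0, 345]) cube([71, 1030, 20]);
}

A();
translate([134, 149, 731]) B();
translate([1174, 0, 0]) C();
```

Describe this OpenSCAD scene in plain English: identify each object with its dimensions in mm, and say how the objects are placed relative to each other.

A is a rectangular dining table. The top is 1014×575×49 mm with its upper surface at z = 731 mm. It stands on four round legs of 58 mm diameter, each leg's bounding box inset 38 mm from the nearest pair of top edges, running from the floor to the underside of the top.

B is a picture frame with a 482×281 mm rectangular opening (x by z) and a uniform 48 mm border on every side. Frame depth is 27 mm along y. It is built from two vertical stiles running the full outside height and two horizontal rails spanning the gap between the stiles.

C is a bed frame 1975 mm long (x) by 1030 mm wide (y). Four 54×54 mm corner posts, 429 mm tall, at the corners of the footprint. Four rails of 30 mm thickness and 125 mm height run between adjacent posts with their undersides at z = 220 mm, their outer faces flush with the outside of the frame (the two x-running rails run between the posts' inner faces; the two y-running rails run between the posts' inner faces). 13 slats, each 71 mm wide (x) and 20 mm thick, lie across the top of the two x-running rails, running the full 1030 mm width of the frame in y; the slats are evenly spaced along x between the inner faces of the end posts with equal gaps (rounded down to the nearest mm) at the −x end and between each pair — any rounding remainder accumulates at the +x end.

The picture frame is on top of the table. The bed frame is on the floor beside the table on its +x side.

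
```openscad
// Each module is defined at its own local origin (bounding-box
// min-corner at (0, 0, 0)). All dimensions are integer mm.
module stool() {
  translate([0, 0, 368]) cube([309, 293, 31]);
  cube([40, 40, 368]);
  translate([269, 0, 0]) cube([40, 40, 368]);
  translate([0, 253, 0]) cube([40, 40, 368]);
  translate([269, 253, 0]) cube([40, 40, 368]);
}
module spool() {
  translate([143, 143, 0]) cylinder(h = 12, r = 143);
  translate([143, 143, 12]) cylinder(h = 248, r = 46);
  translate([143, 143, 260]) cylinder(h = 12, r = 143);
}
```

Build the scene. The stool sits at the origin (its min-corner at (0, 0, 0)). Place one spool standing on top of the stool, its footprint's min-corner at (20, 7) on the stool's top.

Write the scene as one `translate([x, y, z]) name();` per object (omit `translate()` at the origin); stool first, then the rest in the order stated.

stool();
translate([20, 7, 399]) spool();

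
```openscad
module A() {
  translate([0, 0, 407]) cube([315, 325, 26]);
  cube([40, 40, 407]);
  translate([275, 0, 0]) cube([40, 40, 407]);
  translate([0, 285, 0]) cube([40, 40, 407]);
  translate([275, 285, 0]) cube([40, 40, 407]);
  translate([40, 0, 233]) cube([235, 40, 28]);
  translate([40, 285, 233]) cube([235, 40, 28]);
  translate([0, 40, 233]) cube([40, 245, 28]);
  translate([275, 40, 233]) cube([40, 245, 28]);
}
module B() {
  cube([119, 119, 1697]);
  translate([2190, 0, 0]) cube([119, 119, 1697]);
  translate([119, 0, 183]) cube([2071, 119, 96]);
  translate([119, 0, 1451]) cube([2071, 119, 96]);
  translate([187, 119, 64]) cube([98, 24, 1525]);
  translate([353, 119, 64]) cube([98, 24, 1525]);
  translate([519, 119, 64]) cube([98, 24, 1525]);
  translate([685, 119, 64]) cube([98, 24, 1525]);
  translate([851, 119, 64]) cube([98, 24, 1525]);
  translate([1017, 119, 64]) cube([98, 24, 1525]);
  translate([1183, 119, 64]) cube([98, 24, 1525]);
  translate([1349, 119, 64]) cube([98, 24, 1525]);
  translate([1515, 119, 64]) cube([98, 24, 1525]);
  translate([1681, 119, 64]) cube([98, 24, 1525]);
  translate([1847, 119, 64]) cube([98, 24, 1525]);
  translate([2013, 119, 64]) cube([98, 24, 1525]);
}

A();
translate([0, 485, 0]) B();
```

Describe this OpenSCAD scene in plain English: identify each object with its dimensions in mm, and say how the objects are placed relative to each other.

A is a simple wooden stool: a rectangular seat 315 mm (x) by 325 mm (y), 26 mm thick, top face at z = 433 mm, on four square legs, each 40×40 mm in cross-section. The legs rest on z = 0, each flush with a corner of the seat. Four stretchers, 40 mm wide and 28 mm tall, connect adjacent legs with their undersides at z = 233 mm, each running between the inner faces of the legs it joins and aligned with the legs' outer faces on the other axis.

B is a fence section. Two 119×119 mm posts, 1697 mm tall, stand on the floor with a clear span of 2071 mm between their inner faces. Two horizontal rails of 119×96 mm section span the gap between the posts with their undersides at z = 183 mm and z = 1451 mm, flush with the posts' −y face. 12 pickets, each 98 mm wide, 24 mm thick and 1525 mm tall, are fixed to the +y face of the rails with their bottoms at z = 64 mm, evenly spaced across the span with equal gaps (rounded down to the nearest mm) at the −x end and between each pair — any rounding remainder accumulates at the +x end.

The fence section is on the floor beside the stool on its +y side.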